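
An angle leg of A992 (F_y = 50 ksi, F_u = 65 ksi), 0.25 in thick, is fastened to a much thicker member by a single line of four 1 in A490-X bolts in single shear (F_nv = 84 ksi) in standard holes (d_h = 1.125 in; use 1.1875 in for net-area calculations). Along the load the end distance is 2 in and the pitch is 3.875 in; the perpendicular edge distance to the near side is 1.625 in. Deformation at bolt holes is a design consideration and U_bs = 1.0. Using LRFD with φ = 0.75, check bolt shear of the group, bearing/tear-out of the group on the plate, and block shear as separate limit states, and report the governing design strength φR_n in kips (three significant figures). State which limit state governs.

81.8 kips (block shear governs)

Bolt shear: A_b = π·1²/4 = 0.7854 in²; R_n = 84 × 0.7854 × 4 × 1 = 263.9 kips → 0.75 × 263.9 = 198 kips.
Bearing: edge l_c = 1.438, r_n = 28.03 kips; interior l_c = 2.75, r_n = 39 kips; R_n = 28.03 + 3·39 = 145 kips → 109 kips.
Block shear: A_gv = 3.406, A_nv = 2.367, A_nt = 0.2578 in²; R_n = min(0.6F_uA_nv, 0.6F_yA_gv) + U_bs·F_u·A_nt = 109.1 kips → 81.8 kips.
Block shear governs: 81.8 kips.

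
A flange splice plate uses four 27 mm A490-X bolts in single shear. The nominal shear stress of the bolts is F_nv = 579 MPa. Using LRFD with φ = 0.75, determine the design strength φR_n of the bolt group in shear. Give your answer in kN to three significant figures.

A_b = π × 27² / 4 = 572.6 mm².
R_n = F_nv · A_b · n · n_s = 579 × 572.6 × 4 × 1 / 1000 = 1326 kN.
Design strength φR_n = 0.75 × 1326 = 995 kN.

995 kN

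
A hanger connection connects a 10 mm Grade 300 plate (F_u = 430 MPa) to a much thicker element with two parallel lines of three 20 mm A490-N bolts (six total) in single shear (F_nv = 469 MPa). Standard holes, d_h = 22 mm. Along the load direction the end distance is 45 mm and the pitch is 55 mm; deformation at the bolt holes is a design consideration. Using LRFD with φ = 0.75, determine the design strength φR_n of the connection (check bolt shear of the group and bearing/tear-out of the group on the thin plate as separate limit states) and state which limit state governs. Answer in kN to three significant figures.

Bolt shear: A_b = π·20²/4 = 314.2 mm²; R_n = 469 × 314.2 × 6 × 1 / 1000 = 884 kN → 0.75 × 884 = 663 kN.
Bearing (1.2 l_c t F_u ≤ 2.4 d t F_u): upper limit = 2.4·20·10·430 / 1000 = 206.4 kN.
  Edge l_c = 45 − 22/2 = 34 → r_n = 175.4 kN; interior l_c = 55 − 22 = 33 → r_n = 170.3 kN.
  R_n,bearing = 2·175.4 + 4·170.3 = 1032 kN → 0.75 × 1032 = 774 kN.
Bolt shear governs: 663 kN.

663 kN (bolt shear governs)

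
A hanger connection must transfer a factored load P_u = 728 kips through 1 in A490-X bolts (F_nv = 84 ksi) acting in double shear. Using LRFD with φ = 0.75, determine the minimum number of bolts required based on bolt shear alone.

A_b = π·1²/4 = 0.7854 in².
Per-bolt design strength φR_n = 0.75 × 84 × 0.7854 × 2 = 98.96 kips.
n ≥ 728 / 98.96 = 7.356 → use 8 bolts.

8 bolts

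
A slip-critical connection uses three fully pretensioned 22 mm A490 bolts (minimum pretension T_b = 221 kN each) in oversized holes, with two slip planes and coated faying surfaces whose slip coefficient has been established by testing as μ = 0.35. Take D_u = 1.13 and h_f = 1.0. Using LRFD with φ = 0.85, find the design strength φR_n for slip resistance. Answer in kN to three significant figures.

R_n = μ · D_u · h_f · T_b · n_s · n_b = 0.35 × 1.13 × 1.0 × 221 × 2 × 3 = 524.4 kN.
Design strength φR_n = 0.85 × 524.4 = 446 kN.

446 kN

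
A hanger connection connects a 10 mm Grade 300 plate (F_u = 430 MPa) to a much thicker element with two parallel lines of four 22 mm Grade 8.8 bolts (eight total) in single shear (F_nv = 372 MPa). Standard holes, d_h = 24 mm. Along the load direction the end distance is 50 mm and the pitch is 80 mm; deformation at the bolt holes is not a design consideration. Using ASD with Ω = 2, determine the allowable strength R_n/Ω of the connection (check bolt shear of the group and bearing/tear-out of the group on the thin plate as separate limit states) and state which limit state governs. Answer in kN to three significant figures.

Bolt shear: A_b = π·22²/4 = 380.1 mm²; R_n = 372 × 380.1 × 8 × 1 / 1000 = 1131 kN → 1131 / 2 = 566 kN.
Bearing (1.5 l_c t F_u ≤ 3.0 d t F_u): upper limit = 3.0·22·10·430 / 1000 = 283.8 kN.
  Edge l_c = 50 − 24/2 = 38 → r_n = 245.1 kN; interior l_c = 80 − 24 = 56 → r_n = 283.8 kN.
  R_n,bearing = 2·245.1 + 6·283.8 = 2193 kN → 2193 / 2 = 1100 kN.
Bolt shear governs: 566 kN.

566 kN (bolt shear governs)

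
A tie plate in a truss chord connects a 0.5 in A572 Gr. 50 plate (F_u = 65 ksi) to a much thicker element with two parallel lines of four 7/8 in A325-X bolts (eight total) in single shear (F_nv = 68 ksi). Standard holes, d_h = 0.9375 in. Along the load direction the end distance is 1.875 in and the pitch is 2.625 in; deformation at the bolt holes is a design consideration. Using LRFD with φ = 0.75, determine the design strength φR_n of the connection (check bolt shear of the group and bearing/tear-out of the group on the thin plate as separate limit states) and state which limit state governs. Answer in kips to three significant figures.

Bolt shear: A_b = π·0.875²/4 = 0.6013 in²; R_n = 68 × 0.6013 × 8 × 1 = 327.1 kips → 0.75 × 327.1 = 245 kips.
Bearing (1.2 l_c t F_u ≤ 2.4 d t F_u): upper limit = 2.4·0.875·0.5·65 = 68.25 kips.
  Edge l_c = 1.875 − 0.9375/2 = 1.406 → r_n = 54.84 kips; interior l_c = 2.625 − 0.9375 = 1.688 → r_n = 65.81 kips.
  R_n,bearing = 2·54.84 + 6·65.81 = 504.6 kips → 0.75 × 504.6 = 378 kips.
Bolt shear governs: 245 kips.

245 kips (bolt shear governs)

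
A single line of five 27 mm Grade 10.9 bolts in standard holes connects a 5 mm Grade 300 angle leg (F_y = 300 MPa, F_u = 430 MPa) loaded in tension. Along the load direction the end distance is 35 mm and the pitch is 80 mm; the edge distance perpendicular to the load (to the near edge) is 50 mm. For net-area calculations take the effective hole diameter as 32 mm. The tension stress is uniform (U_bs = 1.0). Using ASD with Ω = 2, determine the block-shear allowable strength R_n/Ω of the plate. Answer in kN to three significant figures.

Shear plane L_v = 35 + 4·80 = 355 mm; A_gv = 355 × 5 = 1775 mm².
A_nv = (355 − 4.5·32) × 5 = 1055 mm².
A_nt = (50 − 0.5·32) × 5 = 170 mm².
0.6 F_u A_nv = 272.2 kN; 0.6 F_y A_gv = 319.5 kN → shear rupture governs the shear term.
R_n = 272.2 + 1.0 × 430 × 170 / 1000 = 345.3 kN.
Allowable strength R_n/Ω = 345.3 / 2 = 173 kN.

173 kN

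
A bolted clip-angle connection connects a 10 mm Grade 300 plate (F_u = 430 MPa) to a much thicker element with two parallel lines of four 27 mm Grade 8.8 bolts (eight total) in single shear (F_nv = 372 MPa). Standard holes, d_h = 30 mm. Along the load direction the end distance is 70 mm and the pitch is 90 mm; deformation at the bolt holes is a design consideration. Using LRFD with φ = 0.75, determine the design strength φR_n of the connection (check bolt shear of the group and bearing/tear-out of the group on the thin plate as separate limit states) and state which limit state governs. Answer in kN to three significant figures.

Bolt shear: A_b = π·27²/4 = 572.6 mm²; R_n = 372 × 572.6 × 8 × 1 / 1000 = 1704 kN → 0.75 × 1704 = 1280 kN.
Bearing (1.2 l_c t F_u ≤ 2.4 d t F_u): upper limit = 2.4·27·10·430 / 1000 = 278.6 kN.
  Edge l_c = 70 − 30/2 = 55 → r_n = 278.6 kN; interior l_c = 90 − 30 = 60 → r_n = 278.6 kN.
  R_n,bearing = 2·278.6 + 6·278.6 = 2229 kN → 0.75 × 2229 = 1670 kN.
Bolt shear governs: 1280 kN.

1280 kN (bolt shear governs)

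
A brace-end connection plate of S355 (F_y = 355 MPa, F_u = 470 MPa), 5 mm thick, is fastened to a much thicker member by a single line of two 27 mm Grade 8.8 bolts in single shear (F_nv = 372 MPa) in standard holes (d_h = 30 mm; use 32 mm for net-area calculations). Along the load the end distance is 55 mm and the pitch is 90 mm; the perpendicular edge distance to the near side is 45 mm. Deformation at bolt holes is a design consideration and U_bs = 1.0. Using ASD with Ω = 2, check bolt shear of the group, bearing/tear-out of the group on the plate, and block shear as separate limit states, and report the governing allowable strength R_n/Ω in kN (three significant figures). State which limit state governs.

102 kN (block shear governs)

Bolt shear: A_b = π·27²/4 = 572.6 mm²; R_n = 372 × 572.6 × 2 × 1 / 1000 = 426 kN → 426 / 2 = 213 kN.
Bearing: edge l_c = 40, r_n = 112.8 kN; interior l_c = 60, r_n = 152.3 kN; R_n = 112.8 + 1·152.3 = 265.1 kN → 133 kN.
Block shear: A_gv = 725, A_nv = 485, A_nt = 145 mm²; R_n = min(0.6F_uA_nv, 0.6F_yA_gv) + U_bs·F_u·A_nt = 204.9 kN → 102 kN.
Block shear governs: 102 kN.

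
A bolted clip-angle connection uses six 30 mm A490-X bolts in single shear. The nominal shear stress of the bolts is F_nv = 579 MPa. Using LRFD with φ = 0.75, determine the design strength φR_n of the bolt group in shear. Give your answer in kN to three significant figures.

1840 kN

A_b = π × 30² / 4 = 706.9 mm².
R_n = F_nv · A_b · n · n_s = 579 × 706.9 × 6 × 1 / 1000 = 2456 kN.
Design strength φR_n = 0.75 × 2456 = 1840 kN.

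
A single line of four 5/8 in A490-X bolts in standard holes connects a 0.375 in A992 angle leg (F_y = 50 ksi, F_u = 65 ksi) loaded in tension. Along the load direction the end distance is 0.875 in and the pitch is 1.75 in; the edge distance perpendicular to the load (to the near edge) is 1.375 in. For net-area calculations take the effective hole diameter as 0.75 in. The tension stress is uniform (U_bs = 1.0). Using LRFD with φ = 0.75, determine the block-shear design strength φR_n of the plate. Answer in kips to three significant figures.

Shear plane L_v = 0.875 + 3·1.75 = 6.125 in; A_gv = 6.125 × 0.375 = 2.297 in².
A_nv = (6.125 − 3.5·0.75) × 0.375 = 1.312 in².
A_nt = (1.375 − 0.5·0.75) × 0.375 = 0.375 in².
0.6 F_u A_nv = 51.19 kips; 0.6 F_y A_gv = 68.91 kips → shear rupture governs the shear term.
R_n = 51.19 + 1.0 × 65 × 0.375 = 75.56 kips.
Design strength φR_n = 0.75 × 75.56 = 56.7 kips.

56.7 kips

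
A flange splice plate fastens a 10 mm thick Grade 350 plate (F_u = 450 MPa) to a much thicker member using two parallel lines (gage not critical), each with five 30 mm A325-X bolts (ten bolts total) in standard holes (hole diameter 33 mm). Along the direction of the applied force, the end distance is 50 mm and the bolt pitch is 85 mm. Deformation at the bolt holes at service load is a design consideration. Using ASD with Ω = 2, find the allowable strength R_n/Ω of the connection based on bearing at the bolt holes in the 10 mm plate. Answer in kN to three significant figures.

Per bolt r_n = 1.2 l_c t F_u ≤ 2.4 d t F_u; upper limit = 2.4 × 30 × 10 × 450 / 1000 = 324 kN.
Edge bolt: l_c = 50 − 33/2 = 33.5 mm → 1.2 × 33.5 × 10 × 450 / 1000 = 180.9 → r_n = 180.9 kN.
Interior bolts: l_c = 85 − 33 = 52 mm → 1.2 × 52 × 10 × 450 / 1000 = 280.8 → r_n = 280.8 kN.
R_n = 2 × 180.9 + 8 × 280.8 = 2608 kN.
Allowable strength R_n/Ω = 2608 / 2 = 1300 kN.

1300 kN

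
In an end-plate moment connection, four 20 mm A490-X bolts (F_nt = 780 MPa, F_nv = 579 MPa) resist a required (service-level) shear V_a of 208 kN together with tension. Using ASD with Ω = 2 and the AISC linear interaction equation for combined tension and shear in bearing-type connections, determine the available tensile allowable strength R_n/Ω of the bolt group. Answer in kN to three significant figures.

A_b = π·20²/4 = 314.2 mm²; f_rv = 208 × 1000 / (4 × 314.2) = 165.5 MPa.
F'_nt = 1.3 F_nt − (Ω F_nt / F_nv) f_rv = 1.3·780 − (2·780/579)·165.5 = 568 MPa, capped at F_nt → F'_nt = 568 MPa.
R_n = F'_nt · A_b · n = 568 × 314.2 × 4 / 1000 = 713.8 kN.
Allowable strength R_n/Ω = 713.8 / 2 = 357 kN.

357 kN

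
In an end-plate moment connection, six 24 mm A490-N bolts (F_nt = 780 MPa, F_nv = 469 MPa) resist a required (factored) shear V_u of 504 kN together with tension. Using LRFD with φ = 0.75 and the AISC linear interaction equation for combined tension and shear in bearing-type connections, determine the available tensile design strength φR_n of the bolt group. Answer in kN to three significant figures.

A_b = π·24²/4 = 452.4 mm²; f_rv = 504 × 1000 / (6 × 452.4) = 185.7 MPa.
F'_nt = 1.3 F_nt − (F_nt / φF_nv) f_rv = 1.3·780 − (780/(0.75·469))·185.7 = 602.3 MPa, capped at F_nt → F'_nt = 602.3 MPa.
R_n = F'_nt · A_b · n = 602.3 × 452.4 × 6 / 1000 = 1635 kN.
Design strength φR_n = 0.75 × 1635 = 1230 kN.

1230 kN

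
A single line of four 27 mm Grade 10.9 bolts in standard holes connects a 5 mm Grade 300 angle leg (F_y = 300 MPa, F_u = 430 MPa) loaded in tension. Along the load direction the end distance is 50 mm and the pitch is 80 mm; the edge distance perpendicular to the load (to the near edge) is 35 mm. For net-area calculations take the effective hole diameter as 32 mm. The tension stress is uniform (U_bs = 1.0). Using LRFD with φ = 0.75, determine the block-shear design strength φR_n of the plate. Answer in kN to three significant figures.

203 kN

Shear plane L_v = 50 + 3·80 = 290 mm; A_gv = 290 × 5 = 1450 mm².
A_nv = (290 − 3.5·32) × 5 = 890 mm².
A_nt = (35 − 0.5·32) × 5 = 95 mm².
0.6 F_u A_nv = 229.6 kN; 0.6 F_y A_gv = 261 kN → shear rupture governs the shear term.
R_n = 229.6 + 1.0 × 430 × 95 / 1000 = 270.5 kN.
Design strength φR_n = 0.75 × 270.5 = 203 kN.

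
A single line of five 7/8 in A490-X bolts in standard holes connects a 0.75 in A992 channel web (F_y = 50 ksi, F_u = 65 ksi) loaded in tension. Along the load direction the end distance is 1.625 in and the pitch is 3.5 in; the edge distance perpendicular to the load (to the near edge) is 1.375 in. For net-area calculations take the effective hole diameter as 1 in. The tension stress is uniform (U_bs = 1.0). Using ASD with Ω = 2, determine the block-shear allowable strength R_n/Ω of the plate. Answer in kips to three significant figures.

184 kips

Shear plane L_v = 1.625 + 4·3.5 = 15.62 in; A_gv = 15.62 × 0.75 = 11.72 in².
A_nv = (15.62 − 4.5·1) × 0.75 = 8.344 in².
A_nt = (1.375 − 0.5·1) × 0.75 = 0.6562 in².
0.6 F_u A_nv = 325.4 kips; 0.6 F_y A_gv = 351.6 kips → shear rupture governs the shear term.
R_n = 325.4 + 1.0 × 65 × 0.6562 = 368.1 kips.
Allowable strength R_n/Ω = 368.1 / 2 = 184 kips.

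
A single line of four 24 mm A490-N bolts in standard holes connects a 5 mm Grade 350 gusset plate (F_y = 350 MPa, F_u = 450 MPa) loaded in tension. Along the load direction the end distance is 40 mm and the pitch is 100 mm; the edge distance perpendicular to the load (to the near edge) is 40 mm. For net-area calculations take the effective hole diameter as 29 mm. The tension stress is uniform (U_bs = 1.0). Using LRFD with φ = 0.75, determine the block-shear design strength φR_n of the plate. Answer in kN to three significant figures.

Shear plane L_v = 40 + 3·100 = 340 mm; A_gv = 340 × 5 = 1700 mm².
A_nv = (340 − 3.5·29) × 5 = 1192 mm².
A_nt = (40 − 0.5·29) × 5 = 127.5 mm².
0.6 F_u A_nv = 322 kN; 0.6 F_y A_gv = 357 kN → shear rupture governs the shear term.
R_n = 322 + 1.0 × 450 × 127.5 / 1000 = 379.4 kN.
Design strength φR_n = 0.75 × 379.4 = 285 kN.

285 kN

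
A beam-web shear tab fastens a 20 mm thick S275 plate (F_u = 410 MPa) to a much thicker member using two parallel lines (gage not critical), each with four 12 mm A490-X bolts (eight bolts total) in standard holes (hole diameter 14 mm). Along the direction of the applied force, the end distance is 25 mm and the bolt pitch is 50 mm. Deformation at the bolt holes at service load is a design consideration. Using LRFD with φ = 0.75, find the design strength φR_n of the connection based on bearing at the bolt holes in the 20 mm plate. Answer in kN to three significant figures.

1330 kN

Per bolt r_n = 1.2 l_c t F_u ≤ 2.4 d t F_u; upper limit = 2.4 × 12 × 20 × 410 / 1000 = 236.2 kN.
Edge bolt: l_c = 25 − 14/2 = 18 mm → 1.2 × 18 × 20 × 410 / 1000 = 177.1 → r_n = 177.1 kN.
Interior bolts: l_c = 50 − 14 = 36 mm → 1.2 × 36 × 20 × 410 / 1000 = 354.2 → r_n = 236.2 kN.
R_n = 2 × 177.1 + 6 × 236.2 = 1771 kN.
Design strength φR_n = 0.75 × 1771 = 1330 kN.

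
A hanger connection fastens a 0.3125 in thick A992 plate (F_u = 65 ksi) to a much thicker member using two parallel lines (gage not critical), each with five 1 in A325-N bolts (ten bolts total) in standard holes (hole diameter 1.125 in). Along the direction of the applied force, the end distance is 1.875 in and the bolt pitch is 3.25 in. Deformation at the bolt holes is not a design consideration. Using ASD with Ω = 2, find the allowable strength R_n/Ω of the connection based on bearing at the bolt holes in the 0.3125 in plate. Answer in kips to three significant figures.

284 kips

Per bolt r_n = 1.5 l_c t F_u ≤ 3.0 d t F_u; upper limit = 3.0 × 1 × 0.3125 × 65 = 60.94 kips.
Edge bolt: l_c = 1.875 − 1.125/2 = 1.312 in → 1.5 × 1.312 × 0.3125 × 65 = 39.99 → r_n = 39.99 kips.
Interior bolts: l_c = 3.25 − 1.125 = 2.125 in → 1.5 × 2.125 × 0.3125 × 65 = 64.75 → r_n = 60.94 kips.
R_n = 2 × 39.99 + 8 × 60.94 = 567.5 kips.
Allowable strength R_n/Ω = 567.5 / 2 = 284 kips.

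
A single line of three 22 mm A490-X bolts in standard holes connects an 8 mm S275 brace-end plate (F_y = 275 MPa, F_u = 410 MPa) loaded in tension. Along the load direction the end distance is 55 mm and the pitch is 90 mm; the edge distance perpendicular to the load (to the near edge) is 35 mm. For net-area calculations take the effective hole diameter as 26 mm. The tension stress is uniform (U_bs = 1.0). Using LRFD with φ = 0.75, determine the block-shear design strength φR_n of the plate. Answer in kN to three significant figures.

Shear plane L_v = 55 + 2·90 = 235 mm; A_gv = 235 × 8 = 1880 mm².
A_nv = (235 − 2.5·26) × 8 = 1360 mm².
A_nt = (35 − 0.5·26) × 8 = 176 mm².
0.6 F_u A_nv = 334.6 kN; 0.6 F_y A_gv = 310.2 kN → shear yielding governs the shear term.
R_n = 310.2 + 1.0 × 410 × 176 / 1000 = 382.4 kN.
Design strength φR_n = 0.75 × 382.4 = 287 kN.

287 kN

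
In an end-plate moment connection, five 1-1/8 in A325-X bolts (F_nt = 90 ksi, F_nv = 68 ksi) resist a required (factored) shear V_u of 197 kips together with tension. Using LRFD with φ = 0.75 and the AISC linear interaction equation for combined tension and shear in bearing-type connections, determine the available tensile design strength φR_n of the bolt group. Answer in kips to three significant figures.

A_b = π·1.125²/4 = 0.994 in²; f_rv = 197 / (5 × 0.994) = 39.64 ksi.
F'_nt = 1.3 F_nt − (F_nt / φF_nv) f_rv = 1.3·90 − (90/(0.75·68))·39.64 = 47.05 ksi, capped at F_nt → F'_nt = 47.05 ksi.
R_n = F'_nt · A_b · n = 47.05 × 0.994 × 5 = 233.9 kips.
Design strength φR_n = 0.75 × 233.9 = 175 kips.

175 kips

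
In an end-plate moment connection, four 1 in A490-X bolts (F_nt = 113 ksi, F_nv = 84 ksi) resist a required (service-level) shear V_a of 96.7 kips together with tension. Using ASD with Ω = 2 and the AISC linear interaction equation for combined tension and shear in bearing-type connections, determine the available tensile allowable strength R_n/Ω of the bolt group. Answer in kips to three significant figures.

A_b = π·1²/4 = 0.7854 in²; f_rv = 96.7 / (4 × 0.7854) = 30.78 ksi.
F'_nt = 1.3 F_nt − (Ω F_nt / F_nv) f_rv = 1.3·113 − (2·113/84)·30.78 = 64.09 ksi, capped at F_nt → F'_nt = 64.09 ksi.
R_n = F'_nt · A_b · n = 64.09 × 0.7854 × 4 = 201.3 kips.
Allowable strength R_n/Ω = 201.3 / 2 = 101 kips.

101 kips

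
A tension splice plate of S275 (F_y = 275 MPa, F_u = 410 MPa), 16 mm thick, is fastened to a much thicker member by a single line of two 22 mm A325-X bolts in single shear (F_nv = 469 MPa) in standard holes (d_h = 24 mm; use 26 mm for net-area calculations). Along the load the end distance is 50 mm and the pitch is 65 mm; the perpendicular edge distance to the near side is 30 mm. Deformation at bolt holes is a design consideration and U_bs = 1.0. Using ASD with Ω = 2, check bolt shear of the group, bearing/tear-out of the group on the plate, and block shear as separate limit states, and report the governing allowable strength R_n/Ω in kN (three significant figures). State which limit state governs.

178 kN (bolt shear governs)

Bolt shear: A_b = π·22²/4 = 380.1 mm²; R_n = 469 × 380.1 × 2 × 1 / 1000 = 356.6 kN → 356.6 / 2 = 178 kN.
Bearing: edge l_c = 38, r_n = 299.1 kN; interior l_c = 41, r_n = 322.8 kN; R_n = 299.1 + 1·322.8 = 621.9 kN → 311 kN.
Block shear: A_gv = 1840, A_nv = 1216, A_nt = 272 mm²; R_n = min(0.6F_uA_nv, 0.6F_yA_gv) + U_bs·F_u·A_nt = 410.7 kN → 205 kN.
Bolt shear governs: 178 kN.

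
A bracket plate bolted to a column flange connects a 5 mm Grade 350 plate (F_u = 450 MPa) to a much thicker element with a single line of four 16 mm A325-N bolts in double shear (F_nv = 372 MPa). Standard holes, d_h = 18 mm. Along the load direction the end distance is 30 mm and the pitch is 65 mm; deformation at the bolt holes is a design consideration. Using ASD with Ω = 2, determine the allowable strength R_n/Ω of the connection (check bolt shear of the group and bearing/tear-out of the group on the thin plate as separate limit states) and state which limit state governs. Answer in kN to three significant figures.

Bolt shear: A_b = π·16²/4 = 201.1 mm²; R_n = 372 × 201.1 × 4 × 2 / 1000 = 598.4 kN → 598.4 / 2 = 299 kN.
Bearing (1.2 l_c t F_u ≤ 2.4 d t F_u): upper limit = 2.4·16·5·450 / 1000 = 86.4 kN.
  Edge l_c = 30 − 18/2 = 21 → r_n = 56.7 kN; interior l_c = 65 − 18 = 47 → r_n = 86.4 kN.
  R_n,bearing = 1·56.7 + 3·86.4 = 315.9 kN → 315.9 / 2 = 158 kN.
Bearing governs: 158 kN.

158 kN (bearing governs)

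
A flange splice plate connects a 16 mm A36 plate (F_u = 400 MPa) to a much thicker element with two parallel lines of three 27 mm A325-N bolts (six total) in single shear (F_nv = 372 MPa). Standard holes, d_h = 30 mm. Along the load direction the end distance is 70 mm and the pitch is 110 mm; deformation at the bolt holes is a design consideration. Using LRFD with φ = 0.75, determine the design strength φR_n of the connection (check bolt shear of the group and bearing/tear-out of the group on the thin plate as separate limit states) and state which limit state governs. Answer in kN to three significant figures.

958 kN (bolt shear governs)

Bolt shear: A_b = π·27²/4 = 572.6 mm²; R_n = 372 × 572.6 × 6 × 1 / 1000 = 1278 kN → 0.75 × 1278 = 958 kN.
Bearing (1.2 l_c t F_u ≤ 2.4 d t F_u): upper limit = 2.4·27·16·400 / 1000 = 414.7 kN.
  Edge l_c = 70 − 30/2 = 55 → r_n = 414.7 kN; interior l_c = 110 − 30 = 80 → r_n = 414.7 kN.
  R_n,bearing = 2·414.7 + 4·414.7 = 2488 kN → 0.75 × 2488 = 1870 kN.
Bolt shear governs: 958 kN.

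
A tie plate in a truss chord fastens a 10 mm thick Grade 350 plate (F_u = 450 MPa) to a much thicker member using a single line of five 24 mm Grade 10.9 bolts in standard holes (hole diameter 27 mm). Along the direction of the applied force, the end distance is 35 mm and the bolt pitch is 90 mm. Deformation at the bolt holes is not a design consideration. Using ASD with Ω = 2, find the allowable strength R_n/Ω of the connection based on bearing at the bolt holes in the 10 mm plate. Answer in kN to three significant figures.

Per bolt r_n = 1.5 l_c t F_u ≤ 3.0 d t F_u; upper limit = 3.0 × 24 × 10 × 450 / 1000 = 324 kN.
Edge bolt: l_c = 35 − 27/2 = 21.5 mm → 1.5 × 21.5 × 10 × 450 / 1000 = 145.1 → r_n = 145.1 kN.
Interior bolts: l_c = 90 − 27 = 63 mm → 1.5 × 63 × 10 × 450 / 1000 = 425.2 → r_n = 324 kN.
R_n = 1 × 145.1 + 4 × 324 = 1441 kN.
Allowable strength R_n/Ω = 1441 / 2 = 721 kN.

721 kN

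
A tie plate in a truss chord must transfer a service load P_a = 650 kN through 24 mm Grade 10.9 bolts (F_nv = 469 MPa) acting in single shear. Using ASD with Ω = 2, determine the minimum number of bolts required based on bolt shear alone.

7 bolts

A_b = π·24²/4 = 452.4 mm².
Per-bolt allowable strength R_n/Ω = 469 × 452.4 × 1 / 1000 / 2 = 106.1 kN.
n ≥ 650 / 106.1 = 6.127 → use 7 bolts.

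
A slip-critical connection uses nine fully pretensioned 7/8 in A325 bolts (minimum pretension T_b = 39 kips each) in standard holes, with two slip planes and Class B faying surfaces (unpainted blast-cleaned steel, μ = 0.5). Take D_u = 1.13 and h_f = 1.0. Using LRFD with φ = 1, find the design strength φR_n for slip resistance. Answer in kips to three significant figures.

397 kips

R_n = μ · D_u · h_f · T_b · n_s · n_b = 0.5 × 1.13 × 1.0 × 39 × 2 × 9 = 396.6 kips.
Design strength φR_n = 1 × 396.6 = 397 kips.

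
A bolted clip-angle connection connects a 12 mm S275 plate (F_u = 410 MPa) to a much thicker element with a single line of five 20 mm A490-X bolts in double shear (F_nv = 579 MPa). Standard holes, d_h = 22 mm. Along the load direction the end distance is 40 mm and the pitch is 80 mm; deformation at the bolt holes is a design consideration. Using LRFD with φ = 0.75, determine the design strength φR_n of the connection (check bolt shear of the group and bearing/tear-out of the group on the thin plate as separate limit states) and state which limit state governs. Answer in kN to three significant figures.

Bolt shear: A_b = π·20²/4 = 314.2 mm²; R_n = 579 × 314.2 × 5 × 2 / 1000 = 1819 kN → 0.75 × 1819 = 1360 kN.
Bearing (1.2 l_c t F_u ≤ 2.4 d t F_u): upper limit = 2.4·20·12·410 / 1000 = 236.2 kN.
  Edge l_c = 40 − 22/2 = 29 → r_n = 171.2 kN; interior l_c = 80 − 22 = 58 → r_n = 236.2 kN.
  R_n,bearing = 1·171.2 + 4·236.2 = 1116 kN → 0.75 × 1116 = 837 kN.
Bearing governs: 837 kN.

837 kN (bearing governs)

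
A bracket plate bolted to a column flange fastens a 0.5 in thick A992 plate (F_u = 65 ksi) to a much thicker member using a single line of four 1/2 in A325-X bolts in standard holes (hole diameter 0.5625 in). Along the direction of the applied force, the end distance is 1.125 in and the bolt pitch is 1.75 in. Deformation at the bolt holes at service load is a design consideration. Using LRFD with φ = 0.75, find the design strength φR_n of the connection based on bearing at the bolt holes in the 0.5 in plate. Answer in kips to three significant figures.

112 kips

Per bolt r_n = 1.2 l_c t F_u ≤ 2.4 d t F_u; upper limit = 2.4 × 0.5 × 0.5 × 65 = 39 kips.
Edge bolt: l_c = 1.125 − 0.5625/2 = 0.8438 in → 1.2 × 0.8438 × 0.5 × 65 = 32.91 → r_n = 32.91 kips.
Interior bolts: l_c = 1.75 − 0.5625 = 1.188 in → 1.2 × 1.188 × 0.5 × 65 = 46.31 → r_n = 39 kips.
R_n = 1 × 32.91 + 3 × 39 = 149.9 kips.
Design strength φR_n = 0.75 × 149.9 = 112 kips.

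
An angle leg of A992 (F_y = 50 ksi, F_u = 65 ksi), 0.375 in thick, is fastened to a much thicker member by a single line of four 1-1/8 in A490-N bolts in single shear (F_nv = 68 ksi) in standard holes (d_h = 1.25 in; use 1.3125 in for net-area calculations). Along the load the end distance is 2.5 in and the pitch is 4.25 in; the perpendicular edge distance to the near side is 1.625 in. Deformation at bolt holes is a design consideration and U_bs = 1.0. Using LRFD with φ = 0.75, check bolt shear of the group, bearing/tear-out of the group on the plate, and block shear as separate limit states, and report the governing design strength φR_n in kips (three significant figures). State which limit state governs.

135 kips (block shear governs)

Bolt shear: A_b = π·1.125²/4 = 0.994 in²; R_n = 68 × 0.994 × 4 × 1 = 270.4 kips → 0.75 × 270.4 = 203 kips.
Bearing: edge l_c = 1.875, r_n = 54.84 kips; interior l_c = 3, r_n = 65.81 kips; R_n = 54.84 + 3·65.81 = 252.3 kips → 189 kips.
Block shear: A_gv = 5.719, A_nv = 3.996, A_nt = 0.3633 in²; R_n = min(0.6F_uA_nv, 0.6F_yA_gv) + U_bs·F_u·A_nt = 179.5 kips → 135 kips.
Block shear governs: 135 kips.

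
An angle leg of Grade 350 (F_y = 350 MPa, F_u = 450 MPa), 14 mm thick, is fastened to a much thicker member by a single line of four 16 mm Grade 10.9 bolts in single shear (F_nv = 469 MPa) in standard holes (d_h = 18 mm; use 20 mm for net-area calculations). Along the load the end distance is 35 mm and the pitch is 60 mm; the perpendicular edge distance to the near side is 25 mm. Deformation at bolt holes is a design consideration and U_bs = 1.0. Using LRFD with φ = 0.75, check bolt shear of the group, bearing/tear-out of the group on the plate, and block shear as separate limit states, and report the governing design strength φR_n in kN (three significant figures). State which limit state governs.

Bolt shear: A_b = π·16²/4 = 201.1 mm²; R_n = 469 × 201.1 × 4 × 1 / 1000 = 377.2 kN → 0.75 × 377.2 = 283 kN.
Bearing: edge l_c = 26, r_n = 196.6 kN; interior l_c = 42, r_n = 241.9 kN; R_n = 196.6 + 3·241.9 = 922.3 kN → 692 kN.
Block shear: A_gv = 3010, A_nv = 2030, A_nt = 210 mm²; R_n = min(0.6F_uA_nv, 0.6F_yA_gv) + U_bs·F_u·A_nt = 642.6 kN → 482 kN.
Bolt shear governs: 283 kN.

283 kN (bolt shear governs)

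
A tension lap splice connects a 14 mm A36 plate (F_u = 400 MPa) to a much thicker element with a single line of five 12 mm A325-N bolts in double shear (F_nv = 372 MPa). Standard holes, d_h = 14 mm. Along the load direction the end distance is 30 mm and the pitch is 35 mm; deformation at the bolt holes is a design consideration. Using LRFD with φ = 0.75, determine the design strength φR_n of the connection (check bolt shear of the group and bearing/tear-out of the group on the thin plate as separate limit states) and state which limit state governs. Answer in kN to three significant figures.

Bolt shear: A_b = π·12²/4 = 113.1 mm²; R_n = 372 × 113.1 × 5 × 2 / 1000 = 420.7 kN → 0.75 × 420.7 = 316 kN.
Bearing (1.2 l_c t F_u ≤ 2.4 d t F_u): upper limit = 2.4·12·14·400 / 1000 = 161.3 kN.
  Edge l_c = 30 − 14/2 = 23 → r_n = 154.6 kN; interior l_c = 35 − 14 = 21 → r_n = 141.1 kN.
  R_n,bearing = 1·154.6 + 4·141.1 = 719 kN → 0.75 × 719 = 539 kN.
Bolt shear governs: 316 kN.

316 kN (bolt shear governs)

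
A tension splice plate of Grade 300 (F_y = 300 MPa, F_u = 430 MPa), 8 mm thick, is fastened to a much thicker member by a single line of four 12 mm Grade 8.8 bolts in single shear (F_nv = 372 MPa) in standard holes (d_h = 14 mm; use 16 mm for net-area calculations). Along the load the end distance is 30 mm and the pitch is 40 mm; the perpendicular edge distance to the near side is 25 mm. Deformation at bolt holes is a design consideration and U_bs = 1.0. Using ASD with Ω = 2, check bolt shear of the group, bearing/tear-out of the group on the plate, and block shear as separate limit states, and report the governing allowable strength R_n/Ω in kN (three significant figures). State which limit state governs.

84.1 kN (bolt shear governs)

Bolt shear: A_b = π·12²/4 = 113.1 mm²; R_n = 372 × 113.1 × 4 × 1 / 1000 = 168.3 kN → 168.3 / 2 = 84.1 kN.
Bearing: edge l_c = 23, r_n = 94.94 kN; interior l_c = 26, r_n = 99.07 kN; R_n = 94.94 + 3·99.07 = 392.2 kN → 196 kN.
Block shear: A_gv = 1200, A_nv = 752, A_nt = 136 mm²; R_n = min(0.6F_uA_nv, 0.6F_yA_gv) + U_bs·F_u·A_nt = 252.5 kN → 126 kN.
Bolt shear governs: 84.1 kN.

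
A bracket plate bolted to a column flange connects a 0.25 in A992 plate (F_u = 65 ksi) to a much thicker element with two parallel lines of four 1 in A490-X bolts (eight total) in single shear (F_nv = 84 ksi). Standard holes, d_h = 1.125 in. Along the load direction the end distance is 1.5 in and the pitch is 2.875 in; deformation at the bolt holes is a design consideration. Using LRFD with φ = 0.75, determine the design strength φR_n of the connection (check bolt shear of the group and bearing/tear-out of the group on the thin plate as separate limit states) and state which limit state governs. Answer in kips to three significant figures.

Bolt shear: A_b = π·1²/4 = 0.7854 in²; R_n = 84 × 0.7854 × 8 × 1 = 527.8 kips → 0.75 × 527.8 = 396 kips.
Bearing (1.2 l_c t F_u ≤ 2.4 d t F_u): upper limit = 2.4·1·0.25·65 = 39 kips.
  Edge l_c = 1.5 − 1.125/2 = 0.9375 → r_n = 18.28 kips; interior l_c = 2.875 − 1.125 = 1.75 → r_n = 34.12 kips.
  R_n,bearing = 2·18.28 + 6·34.12 = 241.3 kips → 0.75 × 241.3 = 181 kips.
Bearing governs: 181 kips.

181 kips (bearing governs)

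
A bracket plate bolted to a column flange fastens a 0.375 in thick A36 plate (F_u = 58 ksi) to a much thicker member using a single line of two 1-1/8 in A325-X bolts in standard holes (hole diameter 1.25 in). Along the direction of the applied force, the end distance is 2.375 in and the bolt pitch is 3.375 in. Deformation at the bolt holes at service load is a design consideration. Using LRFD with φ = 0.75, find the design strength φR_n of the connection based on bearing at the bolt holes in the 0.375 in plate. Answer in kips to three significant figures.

75.9 kips

Per bolt r_n = 1.2 l_c t F_u ≤ 2.4 d t F_u; upper limit = 2.4 × 1.125 × 0.375 × 58 = 58.72 kips.
Edge bolt: l_c = 2.375 − 1.25/2 = 1.75 in → 1.2 × 1.75 × 0.375 × 58 = 45.68 → r_n = 45.68 kips.
Interior bolts: l_c = 3.375 − 1.25 = 2.125 in → 1.2 × 2.125 × 0.375 × 58 = 55.46 → r_n = 55.46 kips.
R_n = 1 × 45.68 + 1 × 55.46 = 101.1 kips.
Design strength φR_n = 0.75 × 101.1 = 75.9 kips.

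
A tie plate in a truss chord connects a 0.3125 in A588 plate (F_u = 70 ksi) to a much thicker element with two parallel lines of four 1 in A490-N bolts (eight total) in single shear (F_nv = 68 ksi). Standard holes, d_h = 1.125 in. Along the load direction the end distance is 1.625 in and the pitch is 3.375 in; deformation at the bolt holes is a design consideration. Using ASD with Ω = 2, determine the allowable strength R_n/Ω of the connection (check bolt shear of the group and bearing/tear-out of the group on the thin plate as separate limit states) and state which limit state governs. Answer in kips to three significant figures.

Bolt shear: A_b = π·1²/4 = 0.7854 in²; R_n = 68 × 0.7854 × 8 × 1 = 427.3 kips → 427.3 / 2 = 214 kips.
Bearing (1.2 l_c t F_u ≤ 2.4 d t F_u): upper limit = 2.4·1·0.3125·70 = 52.5 kips.
  Edge l_c = 1.625 − 1.125/2 = 1.062 → r_n = 27.89 kips; interior l_c = 3.375 − 1.125 = 2.25 → r_n = 52.5 kips.
  R_n,bearing = 2·27.89 + 6·52.5 = 370.8 kips → 370.8 / 2 = 185 kips.
Bearing governs: 185 kips.

185 kips (bearing governs)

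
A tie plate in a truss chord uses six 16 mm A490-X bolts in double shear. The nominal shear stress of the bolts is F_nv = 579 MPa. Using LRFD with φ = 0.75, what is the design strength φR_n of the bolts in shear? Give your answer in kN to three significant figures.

1050 kN

A_b = π × 16² / 4 = 201.1 mm².
R_n = F_nv · A_b · n · n_s = 579 × 201.1 × 6 × 2 / 1000 = 1397 kN.
Design strength φR_n = 0.75 × 1397 = 1050 kN.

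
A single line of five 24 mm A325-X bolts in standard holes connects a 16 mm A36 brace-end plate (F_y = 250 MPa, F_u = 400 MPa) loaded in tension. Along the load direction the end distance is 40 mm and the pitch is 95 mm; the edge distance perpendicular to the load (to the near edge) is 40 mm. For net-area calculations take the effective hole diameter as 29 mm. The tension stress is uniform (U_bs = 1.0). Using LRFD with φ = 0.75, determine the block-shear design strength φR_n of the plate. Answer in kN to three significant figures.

Shear plane L_v = 40 + 4·95 = 420 mm; A_gv = 420 × 16 = 6720 mm².
A_nv = (420 − 4.5·29) × 16 = 4632 mm².
A_nt = (40 − 0.5·29) × 16 = 408 mm².
0.6 F_u A_nv = 1112 kN; 0.6 F_y A_gv = 1008 kN → shear yielding governs the shear term.
R_n = 1008 + 1.0 × 400 × 408 / 1000 = 1171 kN.
Design strength φR_n = 0.75 × 1171 = 878 kN.

878 kN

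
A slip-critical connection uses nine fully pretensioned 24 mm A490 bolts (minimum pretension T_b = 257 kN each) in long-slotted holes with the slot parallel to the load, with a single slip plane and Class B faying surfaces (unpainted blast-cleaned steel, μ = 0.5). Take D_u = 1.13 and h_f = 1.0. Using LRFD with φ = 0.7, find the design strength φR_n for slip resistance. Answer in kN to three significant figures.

R_n = μ · D_u · h_f · T_b · n_s · n_b = 0.5 × 1.13 × 1.0 × 257 × 1 × 9 = 1307 kN.
Design strength φR_n = 0.7 × 1307 = 915 kN.

915 kN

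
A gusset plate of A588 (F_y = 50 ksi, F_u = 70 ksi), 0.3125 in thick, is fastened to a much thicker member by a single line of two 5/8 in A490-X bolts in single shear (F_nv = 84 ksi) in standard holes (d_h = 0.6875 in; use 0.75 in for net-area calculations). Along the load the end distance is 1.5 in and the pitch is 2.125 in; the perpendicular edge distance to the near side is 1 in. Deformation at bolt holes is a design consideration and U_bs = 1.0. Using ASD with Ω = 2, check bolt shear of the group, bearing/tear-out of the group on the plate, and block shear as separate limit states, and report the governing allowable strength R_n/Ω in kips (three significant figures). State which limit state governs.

23.2 kips (block shear governs)

Bolt shear: A_b = π·0.625²/4 = 0.3068 in²; R_n = 84 × 0.3068 × 2 × 1 = 51.54 kips → 51.54 / 2 = 25.8 kips.
Bearing: edge l_c = 1.156, r_n = 30.35 kips; interior l_c = 1.438, r_n = 32.81 kips; R_n = 30.35 + 1·32.81 = 63.16 kips → 31.6 kips.
Block shear: A_gv = 1.133, A_nv = 0.7812, A_nt = 0.1953 in²; R_n = min(0.6F_uA_nv, 0.6F_yA_gv) + U_bs·F_u·A_nt = 46.48 kips → 23.2 kips.
Block shear governs: 23.2 kips.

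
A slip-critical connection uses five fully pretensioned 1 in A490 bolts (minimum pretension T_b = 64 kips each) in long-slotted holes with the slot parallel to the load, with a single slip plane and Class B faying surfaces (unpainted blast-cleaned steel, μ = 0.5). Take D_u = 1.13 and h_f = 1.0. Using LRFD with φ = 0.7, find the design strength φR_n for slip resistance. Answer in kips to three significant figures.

127 kips

R_n = μ · D_u · h_f · T_b · n_s · n_b = 0.5 × 1.13 × 1.0 × 64 × 1 × 5 = 180.8 kips.
Design strength φR_n = 0.7 × 180.8 = 127 kips.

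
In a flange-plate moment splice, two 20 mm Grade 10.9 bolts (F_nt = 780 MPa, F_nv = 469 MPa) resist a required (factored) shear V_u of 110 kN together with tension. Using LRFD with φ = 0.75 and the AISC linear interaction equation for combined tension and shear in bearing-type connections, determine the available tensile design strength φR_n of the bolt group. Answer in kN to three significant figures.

A_b = π·20²/4 = 314.2 mm²; f_rv = 110 × 1000 / (2 × 314.2) = 175.1 MPa.
F'_nt = 1.3 F_nt − (F_nt / φF_nv) f_rv = 1.3·780 − (780/(0.75·469))·175.1 = 625.8 MPa, capped at F_nt → F'_nt = 625.8 MPa.
R_n = F'_nt · A_b · n = 625.8 × 314.2 × 2 / 1000 = 393.2 kN.
Design strength φR_n = 0.75 × 393.2 = 295 kN.

295 kN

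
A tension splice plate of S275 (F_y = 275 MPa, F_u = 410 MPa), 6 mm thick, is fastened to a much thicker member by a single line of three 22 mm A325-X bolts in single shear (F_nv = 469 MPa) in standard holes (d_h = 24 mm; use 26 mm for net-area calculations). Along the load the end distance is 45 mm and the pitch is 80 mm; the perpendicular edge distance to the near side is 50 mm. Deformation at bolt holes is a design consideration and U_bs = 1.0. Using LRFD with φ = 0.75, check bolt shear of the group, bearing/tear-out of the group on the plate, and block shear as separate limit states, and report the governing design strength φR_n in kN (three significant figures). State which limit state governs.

Bolt shear: A_b = π·22²/4 = 380.1 mm²; R_n = 469 × 380.1 × 3 × 1 / 1000 = 534.8 kN → 0.75 × 534.8 = 401 kN.
Bearing: edge l_c = 33, r_n = 97.42 kN; interior l_c = 56, r_n = 129.9 kN; R_n = 97.42 + 2·129.9 = 357.2 kN → 268 kN.
Block shear: A_gv = 1230, A_nv = 840, A_nt = 222 mm²; R_n = min(0.6F_uA_nv, 0.6F_yA_gv) + U_bs·F_u·A_nt = 294 kN → 220 kN.
Block shear governs: 220 kN.

220 kN (block shear governs)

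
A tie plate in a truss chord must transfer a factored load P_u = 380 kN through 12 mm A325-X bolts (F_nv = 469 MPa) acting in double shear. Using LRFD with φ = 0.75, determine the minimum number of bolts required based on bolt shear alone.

A_b = π·12²/4 = 113.1 mm².
Per-bolt design strength φR_n = 0.75 × 469 × 113.1 × 2 / 1000 = 79.56 kN.
n ≥ 380 / 79.56 = 4.776 → use 5 bolts.

5 bolts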